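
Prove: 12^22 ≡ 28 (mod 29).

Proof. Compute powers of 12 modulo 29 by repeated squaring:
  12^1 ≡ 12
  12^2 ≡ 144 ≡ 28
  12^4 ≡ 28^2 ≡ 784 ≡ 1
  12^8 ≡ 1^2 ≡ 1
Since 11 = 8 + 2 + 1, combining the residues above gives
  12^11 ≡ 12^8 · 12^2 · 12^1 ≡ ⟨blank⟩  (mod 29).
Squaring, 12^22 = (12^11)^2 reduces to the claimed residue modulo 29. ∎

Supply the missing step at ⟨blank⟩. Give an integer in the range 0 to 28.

17

Multiply the listed residues: 1 · 28 · 12 = 28 → 336.
Reducing modulo 29: 336 = 11·29 + 17, so 12^11 ≡ 17.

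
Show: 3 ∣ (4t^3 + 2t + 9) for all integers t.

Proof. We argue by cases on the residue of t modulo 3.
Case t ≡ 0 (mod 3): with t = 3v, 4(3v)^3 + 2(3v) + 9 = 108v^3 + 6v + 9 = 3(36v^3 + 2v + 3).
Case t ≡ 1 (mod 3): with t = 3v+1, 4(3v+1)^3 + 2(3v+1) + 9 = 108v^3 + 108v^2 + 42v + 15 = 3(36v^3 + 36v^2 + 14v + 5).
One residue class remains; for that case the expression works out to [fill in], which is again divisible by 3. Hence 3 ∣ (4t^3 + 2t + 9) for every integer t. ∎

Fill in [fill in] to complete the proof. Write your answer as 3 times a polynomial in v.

3(36v^3 + 72v^2 + 50v + 15)

The residues treated are {0, 1}, so the missing case is t ≡ 2 (mod 3); write t = 3v+2.
Then 4(3v+2)^3 + 2(3v+2) + 9 = 108v^3 + 216v^2 + 150v + 45 = 3(36v^3 + 72v^2 + 50v + 15).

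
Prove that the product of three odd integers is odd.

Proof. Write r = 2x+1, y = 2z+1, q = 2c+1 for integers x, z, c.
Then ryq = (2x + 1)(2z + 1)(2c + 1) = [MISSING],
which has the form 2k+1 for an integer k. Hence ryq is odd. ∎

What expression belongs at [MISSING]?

2(4cxz + 2cx + 2cz + c + 2xz + x + z) + 1

(2x + 1)(2z + 1)(2c + 1) = 8cxz + 4cx + 4cz + 2c + 4xz + 2x + 2z + 1
= 2(4cxz + 2cx + 2cz + c + 2xz + x + z) + 1.
Since 4cxz + 2cx + 2cz + c + 2xz + x + z is an integer, the product is of the form 2k+1 for an integer k.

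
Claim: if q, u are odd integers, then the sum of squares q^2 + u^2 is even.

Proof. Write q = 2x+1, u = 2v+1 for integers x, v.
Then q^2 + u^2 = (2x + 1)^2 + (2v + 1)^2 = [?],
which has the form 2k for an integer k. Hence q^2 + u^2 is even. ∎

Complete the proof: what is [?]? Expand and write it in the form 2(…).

2(2v^2 + 2v + 2x^2 + 2x + 1)

(2x + 1)^2 + (2v + 1)^2 = 4v^2 + 4v + 4x^2 + 4x + 2
= 2(2v^2 + 2v + 2x^2 + 2x + 1).
Since 2v^2 + 2v + 2x^2 + 2x + 1 is an integer, the sum of squares is of the form 2k for an integer k.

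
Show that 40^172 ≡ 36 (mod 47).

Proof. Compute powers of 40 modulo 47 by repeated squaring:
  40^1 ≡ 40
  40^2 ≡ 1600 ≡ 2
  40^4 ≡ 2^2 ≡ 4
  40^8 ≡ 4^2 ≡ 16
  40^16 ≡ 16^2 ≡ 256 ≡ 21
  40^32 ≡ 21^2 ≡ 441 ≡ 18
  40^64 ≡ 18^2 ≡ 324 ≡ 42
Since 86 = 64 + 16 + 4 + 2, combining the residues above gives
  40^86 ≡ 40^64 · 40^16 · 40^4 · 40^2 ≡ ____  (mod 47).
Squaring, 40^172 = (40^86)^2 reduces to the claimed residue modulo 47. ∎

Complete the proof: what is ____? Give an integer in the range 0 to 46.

6

Multiply the listed residues: 42 · 21 · 4 · 2 = 882 → 3528 → 7056.
Reducing modulo 47: 7056 = 150·47 + 6, so 40^86 ≡ 6.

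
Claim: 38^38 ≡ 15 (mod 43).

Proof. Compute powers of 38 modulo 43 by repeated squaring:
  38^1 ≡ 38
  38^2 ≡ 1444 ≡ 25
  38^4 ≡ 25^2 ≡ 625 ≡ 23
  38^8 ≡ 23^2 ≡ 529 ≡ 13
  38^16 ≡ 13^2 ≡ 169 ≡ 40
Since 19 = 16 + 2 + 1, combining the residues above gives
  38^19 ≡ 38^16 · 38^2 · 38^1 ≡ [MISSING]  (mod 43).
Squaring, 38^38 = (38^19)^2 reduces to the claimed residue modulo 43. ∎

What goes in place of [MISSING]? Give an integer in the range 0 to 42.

31

38^16 · 38^2 · 38^1 ≡ 40 · 25 · 38 = 38000.
38000 mod 43 = 31, so 38^19 ≡ 31 (mod 43).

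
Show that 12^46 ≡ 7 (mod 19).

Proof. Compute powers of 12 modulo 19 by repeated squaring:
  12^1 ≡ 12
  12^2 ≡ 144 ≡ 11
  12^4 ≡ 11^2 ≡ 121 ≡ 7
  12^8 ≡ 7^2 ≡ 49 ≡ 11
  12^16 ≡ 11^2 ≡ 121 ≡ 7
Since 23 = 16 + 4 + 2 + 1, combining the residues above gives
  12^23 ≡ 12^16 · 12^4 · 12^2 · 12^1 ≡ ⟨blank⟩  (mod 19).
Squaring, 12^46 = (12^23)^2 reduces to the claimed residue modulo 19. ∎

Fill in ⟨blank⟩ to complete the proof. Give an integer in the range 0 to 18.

12^16 · 12^4 · 12^2 · 12^1 ≡ 7 · 7 · 11 · 12 = 6468.
6468 mod 19 = 8, so 12^23 ≡ 8 (mod 19).

8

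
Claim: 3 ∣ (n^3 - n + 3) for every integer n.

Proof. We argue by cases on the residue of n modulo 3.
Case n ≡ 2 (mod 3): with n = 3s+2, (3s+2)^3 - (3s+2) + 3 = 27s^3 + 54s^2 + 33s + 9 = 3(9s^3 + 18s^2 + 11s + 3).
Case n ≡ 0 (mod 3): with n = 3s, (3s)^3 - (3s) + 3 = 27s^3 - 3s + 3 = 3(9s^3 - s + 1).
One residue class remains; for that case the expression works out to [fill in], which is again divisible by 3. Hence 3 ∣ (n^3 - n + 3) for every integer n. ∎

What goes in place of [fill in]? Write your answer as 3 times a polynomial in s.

3(9s^3 + 9s^2 + 2s + 1)

The residues treated are {2, 0}, so the missing case is n ≡ 1 (mod 3); write n = 3s+1.
Then (3s+1)^3 - (3s+1) + 3 = 27s^3 + 27s^2 + 6s + 3 = 3(9s^3 + 9s^2 + 2s + 1).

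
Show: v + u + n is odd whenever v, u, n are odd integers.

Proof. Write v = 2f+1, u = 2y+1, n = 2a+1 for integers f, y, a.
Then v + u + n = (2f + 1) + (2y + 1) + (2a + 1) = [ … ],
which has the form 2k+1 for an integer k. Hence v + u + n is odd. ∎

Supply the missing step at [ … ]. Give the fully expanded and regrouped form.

(2f + 1) + (2y + 1) + (2a + 1) = 2a + 2f + 2y + 3
= 2(a + f + y + 1) + 1.
Since a + f + y + 1 is an integer, the sum is of the form 2k+1 for an integer k.

2(a + f + y + 1) + 1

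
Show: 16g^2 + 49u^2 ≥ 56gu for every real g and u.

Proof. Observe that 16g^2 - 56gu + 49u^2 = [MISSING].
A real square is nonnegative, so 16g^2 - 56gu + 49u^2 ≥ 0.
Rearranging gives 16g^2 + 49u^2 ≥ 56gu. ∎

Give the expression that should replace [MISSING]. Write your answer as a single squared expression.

(4g - 7u)^2

16g^2 - 56gu + 49u^2 is a perfect-square trinomial: the outer terms are (4g)^2 and (7u)^2, and the cross term is -2·4g·7u.
So 16g^2 - 56gu + 49u^2 = (4g - 7u)^2 ≥ 0.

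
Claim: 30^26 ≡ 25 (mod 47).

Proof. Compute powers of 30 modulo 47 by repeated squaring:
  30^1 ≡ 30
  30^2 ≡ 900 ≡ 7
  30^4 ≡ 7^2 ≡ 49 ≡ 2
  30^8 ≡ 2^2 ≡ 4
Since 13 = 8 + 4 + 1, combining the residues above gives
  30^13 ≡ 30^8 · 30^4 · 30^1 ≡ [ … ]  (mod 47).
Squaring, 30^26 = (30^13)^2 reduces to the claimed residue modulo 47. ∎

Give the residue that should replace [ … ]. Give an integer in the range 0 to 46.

5

30^8 · 30^4 · 30^1 ≡ 4 · 2 · 30 = 240.
240 mod 47 = 5, so 30^13 ≡ 5 (mod 47).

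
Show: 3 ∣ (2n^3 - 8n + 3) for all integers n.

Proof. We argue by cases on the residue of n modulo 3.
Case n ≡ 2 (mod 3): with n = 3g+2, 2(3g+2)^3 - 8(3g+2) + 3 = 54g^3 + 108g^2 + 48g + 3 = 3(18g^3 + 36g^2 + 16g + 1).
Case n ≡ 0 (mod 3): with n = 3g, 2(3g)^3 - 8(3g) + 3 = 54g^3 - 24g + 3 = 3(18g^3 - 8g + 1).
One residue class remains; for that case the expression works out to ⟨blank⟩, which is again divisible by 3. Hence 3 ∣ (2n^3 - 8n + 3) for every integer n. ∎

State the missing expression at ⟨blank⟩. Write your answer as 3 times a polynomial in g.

Only n ≡ 1 (mod 3) is unaccounted for. Put n = 3g+1:
2(3g+1)^3 - 8(3g+1) + 3 expands to 54g^3 + 54g^2 - 6g - 3,
and factoring out 3 leaves 3(18g^3 + 18g^2 - 2g - 1).

3(18g^3 + 18g^2 - 2g - 1)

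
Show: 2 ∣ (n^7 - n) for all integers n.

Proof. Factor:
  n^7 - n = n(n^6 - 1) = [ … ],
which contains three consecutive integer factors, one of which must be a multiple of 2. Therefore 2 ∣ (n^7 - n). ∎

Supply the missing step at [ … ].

n^6 - 1 = (n^2 - 1)(n^4 + n^2 + 1), and n^2 - 1 = (n-1)(n+1).
So n(n^6 - 1) = (n - 1)n(n + 1)(n^4 + n^2 + 1).

(n - 1)n(n + 1)(n^4 + n^2 + 1)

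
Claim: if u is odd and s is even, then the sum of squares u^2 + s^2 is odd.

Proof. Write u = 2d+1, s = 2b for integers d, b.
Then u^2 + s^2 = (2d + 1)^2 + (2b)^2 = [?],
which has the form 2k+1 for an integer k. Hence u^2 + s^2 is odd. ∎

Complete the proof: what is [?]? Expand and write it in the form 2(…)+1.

2(2b^2 + 2d^2 + 2d) + 1

Expanding: (2d + 1)^2 + (2b)^2 = 4b^2 + 4d^2 + 4d + 1.
Every term except the constant is even, so this is 2(2b^2 + 2d^2 + 2d) + 1,
and 2b^2 + 2d^2 + 2d ∈ ℤ gives the required form.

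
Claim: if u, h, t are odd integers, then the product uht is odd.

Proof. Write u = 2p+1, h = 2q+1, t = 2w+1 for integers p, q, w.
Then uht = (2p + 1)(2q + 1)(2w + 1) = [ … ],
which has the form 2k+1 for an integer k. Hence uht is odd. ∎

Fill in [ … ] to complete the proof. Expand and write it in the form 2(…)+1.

2(4pqw + 2pq + 2pw + p + 2qw + q + w) + 1

Expanding: (2p + 1)(2q + 1)(2w + 1) = 8pqw + 4pq + 4pw + 2p + 4qw + 2q + 2w + 1.
Every term except the constant is even, so this is 2(4pqw + 2pq + 2pw + p + 2qw + q + w) + 1,
and 4pqw + 2pq + 2pw + p + 2qw + q + w ∈ ℤ gives the required form.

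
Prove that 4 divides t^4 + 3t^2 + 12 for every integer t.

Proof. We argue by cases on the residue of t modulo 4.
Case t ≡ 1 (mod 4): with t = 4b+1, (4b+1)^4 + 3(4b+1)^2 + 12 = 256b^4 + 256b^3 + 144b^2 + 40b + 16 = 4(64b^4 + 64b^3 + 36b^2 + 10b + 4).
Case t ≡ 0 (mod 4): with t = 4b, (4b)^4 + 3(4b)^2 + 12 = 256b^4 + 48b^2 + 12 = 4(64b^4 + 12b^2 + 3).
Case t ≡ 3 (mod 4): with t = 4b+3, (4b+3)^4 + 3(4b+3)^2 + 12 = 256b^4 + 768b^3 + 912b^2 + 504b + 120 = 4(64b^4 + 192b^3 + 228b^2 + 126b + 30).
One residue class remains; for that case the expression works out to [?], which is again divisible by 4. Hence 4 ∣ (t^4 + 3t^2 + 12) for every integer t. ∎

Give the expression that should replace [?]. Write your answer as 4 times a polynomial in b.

Only t ≡ 2 (mod 4) is unaccounted for. Put t = 4b+2:
(4b+2)^4 + 3(4b+2)^2 + 12 expands to 256b^4 + 512b^3 + 432b^2 + 176b + 40,
and factoring out 4 leaves 4(64b^4 + 128b^3 + 108b^2 + 44b + 10).

4(64b^4 + 128b^3 + 108b^2 + 44b + 10)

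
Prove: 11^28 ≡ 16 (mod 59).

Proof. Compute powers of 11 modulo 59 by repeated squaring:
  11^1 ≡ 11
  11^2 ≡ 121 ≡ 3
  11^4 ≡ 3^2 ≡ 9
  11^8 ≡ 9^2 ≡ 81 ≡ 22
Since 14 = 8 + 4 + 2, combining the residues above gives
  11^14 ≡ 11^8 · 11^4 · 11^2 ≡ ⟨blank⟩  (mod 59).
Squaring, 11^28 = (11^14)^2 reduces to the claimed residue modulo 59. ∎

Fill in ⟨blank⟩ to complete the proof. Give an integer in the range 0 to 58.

4

11^8 · 11^4 · 11^2 ≡ 22 · 9 · 3 = 594.
594 mod 59 = 4, so 11^14 ≡ 4 (mod 59).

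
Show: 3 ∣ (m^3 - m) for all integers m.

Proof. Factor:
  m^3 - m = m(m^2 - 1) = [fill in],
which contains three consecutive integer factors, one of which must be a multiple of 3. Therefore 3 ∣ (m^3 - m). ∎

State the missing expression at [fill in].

(m - 1)m(m + 1)

m(m^2 - 1) = m(m - 1)(m + 1) = (m - 1)m(m + 1).
These three factors are consecutive integers, so their product is divisible by 3.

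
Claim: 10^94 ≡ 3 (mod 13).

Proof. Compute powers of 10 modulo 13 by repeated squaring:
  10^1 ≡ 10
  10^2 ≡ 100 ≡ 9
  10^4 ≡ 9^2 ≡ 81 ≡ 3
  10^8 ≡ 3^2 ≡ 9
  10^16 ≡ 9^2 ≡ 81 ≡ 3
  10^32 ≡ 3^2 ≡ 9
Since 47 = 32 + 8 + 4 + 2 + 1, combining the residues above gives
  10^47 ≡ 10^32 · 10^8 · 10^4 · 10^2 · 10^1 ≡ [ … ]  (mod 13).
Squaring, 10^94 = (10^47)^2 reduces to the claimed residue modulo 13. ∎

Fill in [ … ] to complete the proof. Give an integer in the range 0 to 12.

4

10^32 · 10^8 · 10^4 · 10^2 · 10^1 ≡ 9 · 9 · 3 · 9 · 10 = 21870.
21870 mod 13 = 4, so 10^47 ≡ 4 (mod 13).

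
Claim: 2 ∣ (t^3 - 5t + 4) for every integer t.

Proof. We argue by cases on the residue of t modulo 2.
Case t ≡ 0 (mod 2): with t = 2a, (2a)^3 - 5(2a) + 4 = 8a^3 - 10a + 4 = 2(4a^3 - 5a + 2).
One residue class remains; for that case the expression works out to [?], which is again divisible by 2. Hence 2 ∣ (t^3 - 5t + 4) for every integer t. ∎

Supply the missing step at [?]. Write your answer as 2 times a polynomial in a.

2(4a^3 + 6a^2 - 2a)

The residues treated are {0}, so the missing case is t ≡ 1 (mod 2); write t = 2a+1.
Then (2a+1)^3 - 5(2a+1) + 4 = 8a^3 + 12a^2 - 4a = 2(4a^3 + 6a^2 - 2a).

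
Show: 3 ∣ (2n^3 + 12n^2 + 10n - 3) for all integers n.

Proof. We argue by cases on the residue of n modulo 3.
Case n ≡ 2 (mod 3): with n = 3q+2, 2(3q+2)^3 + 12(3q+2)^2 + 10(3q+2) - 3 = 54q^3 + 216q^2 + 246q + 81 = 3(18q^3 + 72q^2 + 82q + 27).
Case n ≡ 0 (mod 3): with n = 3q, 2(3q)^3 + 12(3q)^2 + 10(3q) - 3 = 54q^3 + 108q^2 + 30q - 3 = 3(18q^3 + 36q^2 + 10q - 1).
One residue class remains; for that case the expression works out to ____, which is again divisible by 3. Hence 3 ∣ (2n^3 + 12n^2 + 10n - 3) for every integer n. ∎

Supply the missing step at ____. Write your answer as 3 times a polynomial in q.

3(18q^3 + 54q^2 + 40q + 7)

The residues treated are {2, 0}, so the missing case is n ≡ 1 (mod 3); write n = 3q+1.
Then 2(3q+1)^3 + 12(3q+1)^2 + 10(3q+1) - 3 = 54q^3 + 162q^2 + 120q + 21 = 3(18q^3 + 54q^2 + 40q + 7).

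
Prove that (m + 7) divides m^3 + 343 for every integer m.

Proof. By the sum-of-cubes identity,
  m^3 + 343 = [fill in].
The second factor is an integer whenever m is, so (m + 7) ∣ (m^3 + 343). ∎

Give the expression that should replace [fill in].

(m + 7)(m^2 - 7m + 49)

a^3 + b^3 = (a + b)(a^2 - ab + b^2). With a = m, b = 7:
m^3 + 343 = (m + 7)(m^2 - 7m + 49).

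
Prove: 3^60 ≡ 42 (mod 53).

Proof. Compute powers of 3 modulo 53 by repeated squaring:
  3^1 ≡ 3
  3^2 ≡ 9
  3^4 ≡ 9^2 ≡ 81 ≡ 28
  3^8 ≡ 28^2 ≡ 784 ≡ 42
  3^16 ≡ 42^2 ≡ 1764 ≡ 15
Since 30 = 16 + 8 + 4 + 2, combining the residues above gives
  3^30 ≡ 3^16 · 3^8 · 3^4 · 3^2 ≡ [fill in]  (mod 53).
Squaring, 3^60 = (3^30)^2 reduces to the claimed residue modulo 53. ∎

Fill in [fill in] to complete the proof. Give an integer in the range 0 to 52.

25

Multiply the listed residues: 15 · 42 · 28 · 9 = 630 → 17640 → 158760.
Reducing modulo 53: 158760 = 2995·53 + 25, so 3^30 ≡ 25.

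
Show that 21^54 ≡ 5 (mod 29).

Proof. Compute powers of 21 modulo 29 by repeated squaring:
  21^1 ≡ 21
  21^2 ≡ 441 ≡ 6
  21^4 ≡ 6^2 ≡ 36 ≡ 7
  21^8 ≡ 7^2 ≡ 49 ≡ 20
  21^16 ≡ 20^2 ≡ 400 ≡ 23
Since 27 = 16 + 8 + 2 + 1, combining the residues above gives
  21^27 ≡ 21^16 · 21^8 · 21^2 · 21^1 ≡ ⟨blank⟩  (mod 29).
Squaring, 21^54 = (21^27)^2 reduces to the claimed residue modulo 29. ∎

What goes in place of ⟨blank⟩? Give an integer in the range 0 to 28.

Multiply the listed residues: 23 · 20 · 6 · 21 = 460 → 2760 → 57960.
Reducing modulo 29: 57960 = 1998·29 + 18, so 21^27 ≡ 18.

18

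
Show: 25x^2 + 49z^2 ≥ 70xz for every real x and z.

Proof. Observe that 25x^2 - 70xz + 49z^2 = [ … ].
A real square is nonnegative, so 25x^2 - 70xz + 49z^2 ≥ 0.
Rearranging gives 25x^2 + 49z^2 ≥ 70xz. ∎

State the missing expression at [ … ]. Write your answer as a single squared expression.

25x^2 - 70xz + 49z^2 is a perfect-square trinomial: the outer terms are (5x)^2 and (7z)^2, and the cross term is -2·5x·7z.
So 25x^2 - 70xz + 49z^2 = (5x - 7z)^2 ≥ 0.

(5x - 7z)^2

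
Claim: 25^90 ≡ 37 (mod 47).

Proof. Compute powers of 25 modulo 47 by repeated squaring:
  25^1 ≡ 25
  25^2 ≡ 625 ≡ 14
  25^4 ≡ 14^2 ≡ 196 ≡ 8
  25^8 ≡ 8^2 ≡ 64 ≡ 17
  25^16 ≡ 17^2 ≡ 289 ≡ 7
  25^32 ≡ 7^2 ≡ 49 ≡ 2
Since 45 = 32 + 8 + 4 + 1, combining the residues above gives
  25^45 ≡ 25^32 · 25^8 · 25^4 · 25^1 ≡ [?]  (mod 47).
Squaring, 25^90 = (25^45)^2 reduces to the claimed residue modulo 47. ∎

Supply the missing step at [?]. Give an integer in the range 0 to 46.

32

25^32 · 25^8 · 25^4 · 25^1 ≡ 2 · 17 · 8 · 25 = 6800.
6800 mod 47 = 32, so 25^45 ≡ 32 (mod 47).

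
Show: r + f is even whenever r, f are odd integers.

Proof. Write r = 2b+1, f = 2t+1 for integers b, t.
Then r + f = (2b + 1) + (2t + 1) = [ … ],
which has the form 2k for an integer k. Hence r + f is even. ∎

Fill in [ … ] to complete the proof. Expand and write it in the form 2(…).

(2b + 1) + (2t + 1) = 2b + 2t + 2
= 2(b + t + 1).
Since b + t + 1 is an integer, the sum is of the form 2k for an integer k.

2(b + t + 1)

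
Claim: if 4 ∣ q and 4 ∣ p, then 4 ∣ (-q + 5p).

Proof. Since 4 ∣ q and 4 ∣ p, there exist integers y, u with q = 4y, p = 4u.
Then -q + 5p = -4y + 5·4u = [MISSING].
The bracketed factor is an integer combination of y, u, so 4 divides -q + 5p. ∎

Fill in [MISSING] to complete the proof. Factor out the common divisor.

4(5u - y)

Each term has a factor of 4: -4y + 5·4u = 4·(5u - y).
Since 5u - y is an integer, 4 ∣ (-q + 5p).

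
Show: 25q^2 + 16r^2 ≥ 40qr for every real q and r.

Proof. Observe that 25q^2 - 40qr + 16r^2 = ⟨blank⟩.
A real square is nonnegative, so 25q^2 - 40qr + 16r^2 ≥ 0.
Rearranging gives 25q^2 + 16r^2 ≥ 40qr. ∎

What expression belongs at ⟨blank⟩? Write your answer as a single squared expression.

The leading and trailing coefficients are 5^2 and 4^2, and 40 = 2·5·4, so the trinomial is (5q - 4r)^2.
Hence 25q^2 - 40qr + 16r^2 ≥ 0.

(5q - 4r)^2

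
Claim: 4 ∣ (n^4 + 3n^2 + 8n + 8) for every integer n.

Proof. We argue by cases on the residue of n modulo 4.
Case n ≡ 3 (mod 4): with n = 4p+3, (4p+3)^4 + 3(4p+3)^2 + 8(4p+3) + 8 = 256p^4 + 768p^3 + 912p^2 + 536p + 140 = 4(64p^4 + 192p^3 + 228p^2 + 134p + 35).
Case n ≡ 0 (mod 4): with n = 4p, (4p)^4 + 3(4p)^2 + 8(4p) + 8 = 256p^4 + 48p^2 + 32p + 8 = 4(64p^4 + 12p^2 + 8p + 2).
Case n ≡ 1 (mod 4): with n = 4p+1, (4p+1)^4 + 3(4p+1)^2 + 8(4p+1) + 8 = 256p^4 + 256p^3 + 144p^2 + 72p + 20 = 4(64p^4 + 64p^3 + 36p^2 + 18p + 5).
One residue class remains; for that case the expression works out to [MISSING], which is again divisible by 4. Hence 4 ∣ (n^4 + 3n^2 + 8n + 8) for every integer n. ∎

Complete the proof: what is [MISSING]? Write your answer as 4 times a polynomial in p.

Only n ≡ 2 (mod 4) is unaccounted for. Put n = 4p+2:
(4p+2)^4 + 3(4p+2)^2 + 8(4p+2) + 8 expands to 256p^4 + 512p^3 + 432p^2 + 208p + 52,
and factoring out 4 leaves 4(64p^4 + 128p^3 + 108p^2 + 52p + 13).

4(64p^4 + 128p^3 + 108p^2 + 52p + 13)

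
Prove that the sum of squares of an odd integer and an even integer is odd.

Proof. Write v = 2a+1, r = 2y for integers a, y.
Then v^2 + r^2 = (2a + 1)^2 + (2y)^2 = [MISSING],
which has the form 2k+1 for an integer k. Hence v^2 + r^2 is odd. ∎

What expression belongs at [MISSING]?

Expanding: (2a + 1)^2 + (2y)^2 = 4a^2 + 4a + 4y^2 + 1.
Every term except the constant is even, so this is 2(2a^2 + 2a + 2y^2) + 1,
and 2a^2 + 2a + 2y^2 ∈ ℤ gives the required form.

2(2a^2 + 2a + 2y^2) + 1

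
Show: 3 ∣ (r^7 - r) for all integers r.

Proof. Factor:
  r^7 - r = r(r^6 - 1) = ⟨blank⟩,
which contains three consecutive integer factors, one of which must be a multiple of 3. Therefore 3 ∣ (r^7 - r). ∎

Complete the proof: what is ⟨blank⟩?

(r - 1)r(r + 1)(r^4 + r^2 + 1)

r^6 - 1 = (r^2 - 1)(r^4 + r^2 + 1), and r^2 - 1 = (r-1)(r+1).
So r(r^6 - 1) = (r - 1)r(r + 1)(r^4 + r^2 + 1).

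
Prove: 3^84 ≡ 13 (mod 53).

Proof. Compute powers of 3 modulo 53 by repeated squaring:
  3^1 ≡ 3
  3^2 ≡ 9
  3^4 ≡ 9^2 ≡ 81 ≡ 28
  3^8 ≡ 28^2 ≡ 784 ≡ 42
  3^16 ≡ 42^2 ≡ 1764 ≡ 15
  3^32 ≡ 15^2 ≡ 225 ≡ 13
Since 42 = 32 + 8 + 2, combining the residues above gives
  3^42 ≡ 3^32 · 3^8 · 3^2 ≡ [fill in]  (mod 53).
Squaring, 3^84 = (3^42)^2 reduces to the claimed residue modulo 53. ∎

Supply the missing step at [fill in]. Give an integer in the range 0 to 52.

Multiply the listed residues: 13 · 42 · 9 = 546 → 4914.
Reducing modulo 53: 4914 = 92·53 + 38, so 3^42 ≡ 38.

38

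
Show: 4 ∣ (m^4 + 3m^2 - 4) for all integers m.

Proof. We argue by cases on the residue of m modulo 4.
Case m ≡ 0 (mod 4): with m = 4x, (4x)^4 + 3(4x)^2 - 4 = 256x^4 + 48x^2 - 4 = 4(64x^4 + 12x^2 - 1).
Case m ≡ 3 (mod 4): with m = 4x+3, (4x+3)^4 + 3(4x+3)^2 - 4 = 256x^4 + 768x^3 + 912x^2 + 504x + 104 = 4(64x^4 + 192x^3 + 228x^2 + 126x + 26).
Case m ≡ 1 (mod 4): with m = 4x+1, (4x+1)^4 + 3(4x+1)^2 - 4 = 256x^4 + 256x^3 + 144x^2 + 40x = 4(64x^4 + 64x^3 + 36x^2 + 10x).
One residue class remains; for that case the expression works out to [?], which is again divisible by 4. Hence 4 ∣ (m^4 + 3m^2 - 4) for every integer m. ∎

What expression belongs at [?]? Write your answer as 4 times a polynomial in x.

4(64x^4 + 128x^3 + 108x^2 + 44x + 6)

Only m ≡ 2 (mod 4) is unaccounted for. Put m = 4x+2:
(4x+2)^4 + 3(4x+2)^2 - 4 expands to 256x^4 + 512x^3 + 432x^2 + 176x + 24,
and factoring out 4 leaves 4(64x^4 + 128x^3 + 108x^2 + 44x + 6).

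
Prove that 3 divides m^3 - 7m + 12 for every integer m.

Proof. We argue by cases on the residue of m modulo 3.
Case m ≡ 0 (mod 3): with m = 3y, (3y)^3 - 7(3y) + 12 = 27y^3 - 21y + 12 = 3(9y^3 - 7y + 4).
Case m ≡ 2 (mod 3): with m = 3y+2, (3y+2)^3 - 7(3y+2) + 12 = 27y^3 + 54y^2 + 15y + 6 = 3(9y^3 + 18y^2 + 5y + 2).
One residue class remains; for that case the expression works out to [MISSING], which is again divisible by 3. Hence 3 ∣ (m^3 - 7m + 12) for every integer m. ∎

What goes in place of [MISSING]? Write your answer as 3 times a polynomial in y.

Only m ≡ 1 (mod 3) is unaccounted for. Put m = 3y+1:
(3y+1)^3 - 7(3y+1) + 12 expands to 27y^3 + 27y^2 - 12y + 6,
and factoring out 3 leaves 3(9y^3 + 9y^2 - 4y + 2).

3(9y^3 + 9y^2 - 4y + 2)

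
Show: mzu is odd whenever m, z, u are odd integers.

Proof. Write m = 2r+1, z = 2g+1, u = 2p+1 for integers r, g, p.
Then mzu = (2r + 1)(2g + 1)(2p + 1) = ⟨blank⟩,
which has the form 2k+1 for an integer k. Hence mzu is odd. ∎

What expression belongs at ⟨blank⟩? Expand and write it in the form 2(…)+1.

(2r + 1)(2g + 1)(2p + 1) = 8gpr + 4gp + 4gr + 2g + 4pr + 2p + 2r + 1
= 2(4gpr + 2gp + 2gr + g + 2pr + p + r) + 1.
Since 4gpr + 2gp + 2gr + g + 2pr + p + r is an integer, the product is of the form 2k+1 for an integer k.

2(4gpr + 2gp + 2gr + g + 2pr + p + r) + 1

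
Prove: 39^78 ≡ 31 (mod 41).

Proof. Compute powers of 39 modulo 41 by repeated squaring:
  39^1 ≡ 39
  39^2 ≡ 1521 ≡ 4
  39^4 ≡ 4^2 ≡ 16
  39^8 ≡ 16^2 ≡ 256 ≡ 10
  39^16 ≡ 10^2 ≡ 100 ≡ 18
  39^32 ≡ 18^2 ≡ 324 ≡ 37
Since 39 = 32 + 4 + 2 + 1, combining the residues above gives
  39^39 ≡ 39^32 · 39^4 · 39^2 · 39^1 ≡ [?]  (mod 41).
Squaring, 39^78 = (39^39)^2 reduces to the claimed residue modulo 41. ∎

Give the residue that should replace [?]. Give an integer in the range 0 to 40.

20

39^32 · 39^4 · 39^2 · 39^1 ≡ 37 · 16 · 4 · 39 = 92352.
92352 mod 41 = 20, so 39^39 ≡ 20 (mod 41).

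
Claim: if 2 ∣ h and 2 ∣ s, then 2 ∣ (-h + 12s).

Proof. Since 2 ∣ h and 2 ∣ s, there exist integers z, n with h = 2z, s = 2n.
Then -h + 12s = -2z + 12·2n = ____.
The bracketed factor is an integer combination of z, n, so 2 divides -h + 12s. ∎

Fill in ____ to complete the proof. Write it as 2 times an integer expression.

Each term has a factor of 2: -2z + 12·2n = 2·(12n - z).
Since 12n - z is an integer, 2 ∣ (-h + 12s).

2(12n - z)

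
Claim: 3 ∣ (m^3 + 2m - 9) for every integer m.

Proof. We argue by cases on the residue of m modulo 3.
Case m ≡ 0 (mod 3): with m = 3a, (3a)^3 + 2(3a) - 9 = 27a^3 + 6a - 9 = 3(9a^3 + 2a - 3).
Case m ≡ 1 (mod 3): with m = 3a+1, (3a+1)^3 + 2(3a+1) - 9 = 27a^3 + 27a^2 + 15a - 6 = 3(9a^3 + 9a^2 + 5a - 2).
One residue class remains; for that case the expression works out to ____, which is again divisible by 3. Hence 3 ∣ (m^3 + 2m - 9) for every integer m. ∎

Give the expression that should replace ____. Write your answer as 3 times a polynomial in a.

Only m ≡ 2 (mod 3) is unaccounted for. Put m = 3a+2:
(3a+2)^3 + 2(3a+2) - 9 expands to 27a^3 + 54a^2 + 42a + 3,
and factoring out 3 leaves 3(9a^3 + 18a^2 + 14a + 1).

3(9a^3 + 18a^2 + 14a + 1)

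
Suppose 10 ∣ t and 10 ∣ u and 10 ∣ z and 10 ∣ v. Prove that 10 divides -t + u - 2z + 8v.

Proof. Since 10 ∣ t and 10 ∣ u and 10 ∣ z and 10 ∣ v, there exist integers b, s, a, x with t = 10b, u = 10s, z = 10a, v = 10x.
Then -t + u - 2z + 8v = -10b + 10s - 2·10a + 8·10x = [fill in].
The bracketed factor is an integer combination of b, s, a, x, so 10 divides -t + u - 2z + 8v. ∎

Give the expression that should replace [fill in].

Pull the common 10 out of every term: -10b + 10s - 2·10a + 8·10x = 10(-2a - b + s + 8x).
-2a - b + s + 8x is an integer, which exhibits the divisibility.

10(-2a - b + s + 8x)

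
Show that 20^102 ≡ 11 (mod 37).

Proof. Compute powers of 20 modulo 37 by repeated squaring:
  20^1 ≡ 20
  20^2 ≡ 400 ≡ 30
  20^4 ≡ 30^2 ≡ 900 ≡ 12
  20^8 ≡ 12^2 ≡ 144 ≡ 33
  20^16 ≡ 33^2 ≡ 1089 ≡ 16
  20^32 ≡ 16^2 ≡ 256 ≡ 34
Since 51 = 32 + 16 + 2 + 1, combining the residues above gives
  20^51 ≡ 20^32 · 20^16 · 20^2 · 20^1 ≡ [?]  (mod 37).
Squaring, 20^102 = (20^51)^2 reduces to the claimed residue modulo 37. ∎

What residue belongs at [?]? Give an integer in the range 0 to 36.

Multiply the listed residues: 34 · 16 · 30 · 20 = 544 → 16320 → 326400.
Reducing modulo 37: 326400 = 8821·37 + 23, so 20^51 ≡ 23.

23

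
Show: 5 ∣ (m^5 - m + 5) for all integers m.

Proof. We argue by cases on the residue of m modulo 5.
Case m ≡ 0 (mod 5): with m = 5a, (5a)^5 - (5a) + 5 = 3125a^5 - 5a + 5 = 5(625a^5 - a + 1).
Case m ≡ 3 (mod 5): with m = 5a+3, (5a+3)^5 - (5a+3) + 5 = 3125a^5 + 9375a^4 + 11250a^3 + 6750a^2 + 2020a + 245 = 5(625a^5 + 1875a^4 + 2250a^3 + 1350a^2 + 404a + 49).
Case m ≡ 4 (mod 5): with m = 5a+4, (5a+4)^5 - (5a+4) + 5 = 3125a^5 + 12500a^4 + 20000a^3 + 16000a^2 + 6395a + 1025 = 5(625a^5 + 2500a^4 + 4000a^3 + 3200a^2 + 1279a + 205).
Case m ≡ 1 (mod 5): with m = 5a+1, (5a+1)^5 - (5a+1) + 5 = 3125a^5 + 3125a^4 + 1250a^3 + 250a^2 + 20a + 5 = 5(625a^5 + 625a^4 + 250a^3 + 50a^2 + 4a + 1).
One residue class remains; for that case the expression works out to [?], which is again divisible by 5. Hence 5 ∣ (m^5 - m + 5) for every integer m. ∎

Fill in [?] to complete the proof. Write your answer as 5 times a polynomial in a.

The residues treated are {0, 3, 4, 1}, so the missing case is m ≡ 2 (mod 5); write m = 5a+2.
Then (5a+2)^5 - (5a+2) + 5 = 3125a^5 + 6250a^4 + 5000a^3 + 2000a^2 + 395a + 35 = 5(625a^5 + 1250a^4 + 1000a^3 + 400a^2 + 79a + 7).

5(625a^5 + 1250a^4 + 1000a^3 + 400a^2 + 79a + 7)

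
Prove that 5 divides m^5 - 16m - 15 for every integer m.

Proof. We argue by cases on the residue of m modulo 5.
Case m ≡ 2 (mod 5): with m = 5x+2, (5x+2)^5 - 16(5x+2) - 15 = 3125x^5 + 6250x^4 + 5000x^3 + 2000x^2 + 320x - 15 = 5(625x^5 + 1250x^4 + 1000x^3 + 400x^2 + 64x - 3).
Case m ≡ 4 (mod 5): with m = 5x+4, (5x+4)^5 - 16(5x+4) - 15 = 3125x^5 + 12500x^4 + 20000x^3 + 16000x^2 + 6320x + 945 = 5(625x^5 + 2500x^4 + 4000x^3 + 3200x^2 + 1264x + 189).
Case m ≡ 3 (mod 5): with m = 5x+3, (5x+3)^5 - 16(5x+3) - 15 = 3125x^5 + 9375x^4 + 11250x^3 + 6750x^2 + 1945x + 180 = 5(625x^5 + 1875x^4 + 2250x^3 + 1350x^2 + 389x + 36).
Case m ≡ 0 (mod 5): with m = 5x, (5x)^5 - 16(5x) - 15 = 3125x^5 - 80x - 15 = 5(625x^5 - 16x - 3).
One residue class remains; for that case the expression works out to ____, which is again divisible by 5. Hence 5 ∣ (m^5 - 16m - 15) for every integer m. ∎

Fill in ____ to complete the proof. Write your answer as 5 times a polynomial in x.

5(625x^5 + 625x^4 + 250x^3 + 50x^2 - 11x - 6)

The residues treated are {2, 4, 3, 0}, so the missing case is m ≡ 1 (mod 5); write m = 5x+1.
Then (5x+1)^5 - 16(5x+1) - 15 = 3125x^5 + 3125x^4 + 1250x^3 + 250x^2 - 55x - 30 = 5(625x^5 + 625x^4 + 250x^3 + 50x^2 - 11x - 6).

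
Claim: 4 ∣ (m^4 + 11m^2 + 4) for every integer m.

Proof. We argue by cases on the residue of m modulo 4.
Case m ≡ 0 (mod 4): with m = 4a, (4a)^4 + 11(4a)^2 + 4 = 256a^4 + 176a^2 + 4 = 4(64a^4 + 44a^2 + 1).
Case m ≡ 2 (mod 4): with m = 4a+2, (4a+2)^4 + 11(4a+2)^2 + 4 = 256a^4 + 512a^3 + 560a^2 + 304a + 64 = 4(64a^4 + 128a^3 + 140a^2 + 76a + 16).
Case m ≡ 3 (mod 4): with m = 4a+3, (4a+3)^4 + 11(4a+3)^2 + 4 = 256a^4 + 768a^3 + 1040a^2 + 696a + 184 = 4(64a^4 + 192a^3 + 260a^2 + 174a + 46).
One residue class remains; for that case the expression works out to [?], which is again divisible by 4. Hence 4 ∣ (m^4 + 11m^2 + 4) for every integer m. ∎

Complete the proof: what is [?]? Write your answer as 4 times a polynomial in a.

Only m ≡ 1 (mod 4) is unaccounted for. Put m = 4a+1:
(4a+1)^4 + 11(4a+1)^2 + 4 expands to 256a^4 + 256a^3 + 272a^2 + 104a + 16,
and factoring out 4 leaves 4(64a^4 + 64a^3 + 68a^2 + 26a + 4).

4(64a^4 + 64a^3 + 68a^2 + 26a + 4)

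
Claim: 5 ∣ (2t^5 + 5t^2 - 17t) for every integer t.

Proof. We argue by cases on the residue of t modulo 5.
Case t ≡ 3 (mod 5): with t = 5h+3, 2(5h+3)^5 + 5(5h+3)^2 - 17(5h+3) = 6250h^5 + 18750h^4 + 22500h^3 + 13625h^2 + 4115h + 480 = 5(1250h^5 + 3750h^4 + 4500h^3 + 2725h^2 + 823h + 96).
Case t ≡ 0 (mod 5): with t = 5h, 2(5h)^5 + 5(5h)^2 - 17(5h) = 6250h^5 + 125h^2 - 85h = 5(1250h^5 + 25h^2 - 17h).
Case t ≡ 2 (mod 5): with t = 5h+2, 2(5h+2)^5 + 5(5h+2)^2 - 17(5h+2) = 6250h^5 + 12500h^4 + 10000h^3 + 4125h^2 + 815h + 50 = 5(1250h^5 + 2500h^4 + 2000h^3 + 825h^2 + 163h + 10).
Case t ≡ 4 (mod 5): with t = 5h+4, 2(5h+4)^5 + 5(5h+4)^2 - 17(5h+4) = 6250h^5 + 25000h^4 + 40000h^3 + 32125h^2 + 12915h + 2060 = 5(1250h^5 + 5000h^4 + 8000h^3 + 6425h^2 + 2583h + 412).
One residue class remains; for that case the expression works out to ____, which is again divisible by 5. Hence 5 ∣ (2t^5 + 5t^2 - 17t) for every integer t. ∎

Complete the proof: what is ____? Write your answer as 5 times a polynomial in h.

5(1250h^5 + 1250h^4 + 500h^3 + 125h^2 + 3h - 2)

Only t ≡ 1 (mod 5) is unaccounted for. Put t = 5h+1:
2(5h+1)^5 + 5(5h+1)^2 - 17(5h+1) expands to 6250h^5 + 6250h^4 + 2500h^3 + 625h^2 + 15h - 10,
and factoring out 5 leaves 5(1250h^5 + 1250h^4 + 500h^3 + 125h^2 + 3h - 2).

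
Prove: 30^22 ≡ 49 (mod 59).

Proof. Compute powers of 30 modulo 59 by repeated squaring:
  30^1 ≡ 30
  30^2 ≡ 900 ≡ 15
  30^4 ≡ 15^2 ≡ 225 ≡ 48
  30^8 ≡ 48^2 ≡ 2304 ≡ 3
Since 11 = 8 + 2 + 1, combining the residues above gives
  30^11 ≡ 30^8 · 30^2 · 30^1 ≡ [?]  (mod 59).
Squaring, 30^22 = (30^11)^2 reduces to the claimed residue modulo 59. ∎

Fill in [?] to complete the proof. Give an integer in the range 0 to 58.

52

30^8 · 30^2 · 30^1 ≡ 3 · 15 · 30 = 1350.
1350 mod 59 = 52, so 30^11 ≡ 52 (mod 59).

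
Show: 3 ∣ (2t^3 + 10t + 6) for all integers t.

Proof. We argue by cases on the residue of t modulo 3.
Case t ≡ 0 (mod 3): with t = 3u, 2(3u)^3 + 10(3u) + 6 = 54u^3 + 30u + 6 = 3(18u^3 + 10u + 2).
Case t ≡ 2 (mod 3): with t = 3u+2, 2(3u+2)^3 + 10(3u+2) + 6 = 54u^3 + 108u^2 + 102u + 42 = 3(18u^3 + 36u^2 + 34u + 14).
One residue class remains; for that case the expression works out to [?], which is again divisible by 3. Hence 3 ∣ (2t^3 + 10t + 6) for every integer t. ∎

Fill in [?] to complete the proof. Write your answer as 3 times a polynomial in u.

3(18u^3 + 18u^2 + 16u + 6)

Only t ≡ 1 (mod 3) is unaccounted for. Put t = 3u+1:
2(3u+1)^3 + 10(3u+1) + 6 expands to 54u^3 + 54u^2 + 48u + 18,
and factoring out 3 leaves 3(18u^3 + 18u^2 + 16u + 6).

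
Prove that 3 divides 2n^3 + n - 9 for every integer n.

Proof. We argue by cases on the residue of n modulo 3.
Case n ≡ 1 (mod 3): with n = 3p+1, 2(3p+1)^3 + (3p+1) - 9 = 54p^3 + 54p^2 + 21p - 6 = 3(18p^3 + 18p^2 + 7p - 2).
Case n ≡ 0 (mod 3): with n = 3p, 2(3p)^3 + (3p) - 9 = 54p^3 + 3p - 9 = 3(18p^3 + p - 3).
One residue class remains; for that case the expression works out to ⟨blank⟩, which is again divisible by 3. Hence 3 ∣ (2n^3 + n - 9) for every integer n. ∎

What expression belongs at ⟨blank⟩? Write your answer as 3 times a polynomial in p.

The residues treated are {1, 0}, so the missing case is n ≡ 2 (mod 3); write n = 3p+2.
Then 2(3p+2)^3 + (3p+2) - 9 = 54p^3 + 108p^2 + 75p + 9 = 3(18p^3 + 36p^2 + 25p + 3).

3(18p^3 + 36p^2 + 25p + 3)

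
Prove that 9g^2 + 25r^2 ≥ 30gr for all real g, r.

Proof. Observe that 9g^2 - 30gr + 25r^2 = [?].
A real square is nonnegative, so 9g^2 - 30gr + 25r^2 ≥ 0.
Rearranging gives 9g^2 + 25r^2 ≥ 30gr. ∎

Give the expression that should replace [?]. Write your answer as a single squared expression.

(3g - 5r)^2

The leading and trailing coefficients are 3^2 and 5^2, and 30 = 2·3·5, so the trinomial is (3g - 5r)^2.
Hence 9g^2 - 30gr + 25r^2 ≥ 0.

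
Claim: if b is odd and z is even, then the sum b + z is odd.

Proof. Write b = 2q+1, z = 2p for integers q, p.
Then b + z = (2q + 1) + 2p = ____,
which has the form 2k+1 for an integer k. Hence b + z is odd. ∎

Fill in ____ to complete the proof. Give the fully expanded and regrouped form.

Expanding: (2q + 1) + 2p = 2p + 2q + 1.
Every term except the constant is even, so this is 2(p + q) + 1,
and p + q ∈ ℤ gives the required form.

2(p + q) + 1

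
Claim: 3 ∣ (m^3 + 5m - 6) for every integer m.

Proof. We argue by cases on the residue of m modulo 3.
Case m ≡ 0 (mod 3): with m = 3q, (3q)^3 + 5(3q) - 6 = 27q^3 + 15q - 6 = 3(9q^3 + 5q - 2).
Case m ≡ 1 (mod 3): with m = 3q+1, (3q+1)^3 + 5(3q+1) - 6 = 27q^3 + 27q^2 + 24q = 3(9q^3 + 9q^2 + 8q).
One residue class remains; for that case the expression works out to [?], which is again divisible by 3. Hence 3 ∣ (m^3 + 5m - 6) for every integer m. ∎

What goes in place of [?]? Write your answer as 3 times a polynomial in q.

Only m ≡ 2 (mod 3) is unaccounted for. Put m = 3q+2:
(3q+2)^3 + 5(3q+2) - 6 expands to 27q^3 + 54q^2 + 51q + 12,
and factoring out 3 leaves 3(9q^3 + 18q^2 + 17q + 4).

3(9q^3 + 18q^2 + 17q + 4)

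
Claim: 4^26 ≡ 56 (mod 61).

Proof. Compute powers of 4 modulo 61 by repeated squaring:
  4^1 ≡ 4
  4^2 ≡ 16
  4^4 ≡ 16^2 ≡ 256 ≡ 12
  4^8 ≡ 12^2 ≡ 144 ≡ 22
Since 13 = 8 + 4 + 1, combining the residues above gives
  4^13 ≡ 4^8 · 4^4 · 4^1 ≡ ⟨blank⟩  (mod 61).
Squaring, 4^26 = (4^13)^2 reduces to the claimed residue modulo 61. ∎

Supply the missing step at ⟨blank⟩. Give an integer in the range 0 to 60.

Multiply the listed residues: 22 · 12 · 4 = 264 → 1056.
Reducing modulo 61: 1056 = 17·61 + 19, so 4^13 ≡ 19.

19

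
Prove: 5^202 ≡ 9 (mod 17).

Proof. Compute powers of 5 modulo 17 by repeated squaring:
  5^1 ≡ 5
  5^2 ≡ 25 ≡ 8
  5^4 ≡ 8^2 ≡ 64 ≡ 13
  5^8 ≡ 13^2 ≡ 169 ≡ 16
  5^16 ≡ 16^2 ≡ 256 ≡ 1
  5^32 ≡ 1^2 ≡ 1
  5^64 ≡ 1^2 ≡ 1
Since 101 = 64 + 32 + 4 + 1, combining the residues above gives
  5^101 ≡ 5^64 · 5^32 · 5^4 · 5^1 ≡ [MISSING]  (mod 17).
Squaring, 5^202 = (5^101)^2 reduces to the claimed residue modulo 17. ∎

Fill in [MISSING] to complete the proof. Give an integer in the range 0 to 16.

14

5^64 · 5^32 · 5^4 · 5^1 ≡ 1 · 1 · 13 · 5 = 65.
65 mod 17 = 14, so 5^101 ≡ 14 (mod 17).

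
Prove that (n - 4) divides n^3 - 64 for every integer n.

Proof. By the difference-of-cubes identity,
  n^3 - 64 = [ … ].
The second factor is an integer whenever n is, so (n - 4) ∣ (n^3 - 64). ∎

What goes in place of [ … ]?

(n - 4)(n^2 + 4n + 16)

Polynomial division of n^3 - 64 by n - 4 leaves remainder 0 and quotient n^2 + 4n + 16.
Hence n^3 - 64 = (n - 4)(n^2 + 4n + 16).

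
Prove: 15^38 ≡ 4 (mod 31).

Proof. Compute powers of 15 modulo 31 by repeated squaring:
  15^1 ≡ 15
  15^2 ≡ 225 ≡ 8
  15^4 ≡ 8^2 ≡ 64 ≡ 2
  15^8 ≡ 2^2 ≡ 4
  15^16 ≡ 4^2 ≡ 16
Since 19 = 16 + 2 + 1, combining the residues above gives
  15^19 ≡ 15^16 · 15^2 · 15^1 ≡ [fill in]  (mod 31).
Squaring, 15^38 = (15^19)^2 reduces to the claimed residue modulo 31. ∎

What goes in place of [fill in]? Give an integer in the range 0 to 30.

29

15^16 · 15^2 · 15^1 ≡ 16 · 8 · 15 = 1920.
1920 mod 31 = 29, so 15^19 ≡ 29 (mod 31).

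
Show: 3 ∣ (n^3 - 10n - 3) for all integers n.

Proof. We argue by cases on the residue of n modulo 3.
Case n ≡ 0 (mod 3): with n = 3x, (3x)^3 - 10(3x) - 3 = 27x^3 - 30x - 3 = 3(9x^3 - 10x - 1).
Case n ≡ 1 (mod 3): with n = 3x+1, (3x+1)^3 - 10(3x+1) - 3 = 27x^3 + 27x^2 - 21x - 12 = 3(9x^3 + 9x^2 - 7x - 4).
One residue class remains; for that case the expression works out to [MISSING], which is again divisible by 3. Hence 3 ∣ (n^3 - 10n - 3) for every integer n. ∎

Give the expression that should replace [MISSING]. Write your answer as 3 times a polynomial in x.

The residues treated are {0, 1}, so the missing case is n ≡ 2 (mod 3); write n = 3x+2.
Then (3x+2)^3 - 10(3x+2) - 3 = 27x^3 + 54x^2 + 6x - 15 = 3(9x^3 + 18x^2 + 2x - 5).

3(9x^3 + 18x^2 + 2x - 5)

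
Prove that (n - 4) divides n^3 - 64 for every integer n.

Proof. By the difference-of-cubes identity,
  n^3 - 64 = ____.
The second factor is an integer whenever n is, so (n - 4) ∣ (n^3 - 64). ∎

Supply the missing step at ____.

(n - 4)(n^2 + 4n + 16)

a^3 - b^3 = (a - b)(a^2 + ab + b^2). With a = n, b = 4:
n^3 - 64 = (n - 4)(n^2 + 4n + 16).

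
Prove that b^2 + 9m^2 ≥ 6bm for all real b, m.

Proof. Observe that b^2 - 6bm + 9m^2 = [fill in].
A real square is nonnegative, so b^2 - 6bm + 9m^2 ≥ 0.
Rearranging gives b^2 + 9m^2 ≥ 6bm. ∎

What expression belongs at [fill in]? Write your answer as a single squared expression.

(b - 3m)^2

The leading and trailing coefficients are 1^2 and 3^2, and 6 = 2·1·3, so the trinomial is (b - 3m)^2.
Hence b^2 - 6bm + 9m^2 ≥ 0.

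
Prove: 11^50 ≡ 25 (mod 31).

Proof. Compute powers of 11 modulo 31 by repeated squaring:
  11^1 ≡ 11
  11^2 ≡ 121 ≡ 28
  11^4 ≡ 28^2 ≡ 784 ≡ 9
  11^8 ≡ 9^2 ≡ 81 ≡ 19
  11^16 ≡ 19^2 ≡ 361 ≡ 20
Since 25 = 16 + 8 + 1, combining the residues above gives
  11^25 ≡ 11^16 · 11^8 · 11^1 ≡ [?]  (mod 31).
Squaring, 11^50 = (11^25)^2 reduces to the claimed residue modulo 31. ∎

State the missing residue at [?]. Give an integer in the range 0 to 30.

26

11^16 · 11^8 · 11^1 ≡ 20 · 19 · 11 = 4180.
4180 mod 31 = 26, so 11^25 ≡ 26 (mod 31).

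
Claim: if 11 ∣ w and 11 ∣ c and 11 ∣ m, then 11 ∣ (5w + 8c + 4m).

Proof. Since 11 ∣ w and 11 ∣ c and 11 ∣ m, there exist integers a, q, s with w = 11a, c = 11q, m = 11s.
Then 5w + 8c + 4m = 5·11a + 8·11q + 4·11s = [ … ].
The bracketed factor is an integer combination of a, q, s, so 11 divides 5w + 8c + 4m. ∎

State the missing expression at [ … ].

11(5a + 8q + 4s)

Pull the common 11 out of every term: 5·11a + 8·11q + 4·11s = 11(5a + 8q + 4s).
5a + 8q + 4s is an integer, which exhibits the divisibility.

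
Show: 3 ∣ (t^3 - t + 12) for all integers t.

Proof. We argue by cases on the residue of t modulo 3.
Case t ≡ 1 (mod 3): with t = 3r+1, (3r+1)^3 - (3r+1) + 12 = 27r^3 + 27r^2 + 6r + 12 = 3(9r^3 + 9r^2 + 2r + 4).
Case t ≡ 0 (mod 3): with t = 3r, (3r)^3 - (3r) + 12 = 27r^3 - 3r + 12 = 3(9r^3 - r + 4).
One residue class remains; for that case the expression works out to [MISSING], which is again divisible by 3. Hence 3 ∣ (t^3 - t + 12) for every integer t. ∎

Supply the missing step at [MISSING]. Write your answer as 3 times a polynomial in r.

3(9r^3 + 18r^2 + 11r + 6)

The residues treated are {1, 0}, so the missing case is t ≡ 2 (mod 3); write t = 3r+2.
Then (3r+2)^3 - (3r+2) + 12 = 27r^3 + 54r^2 + 33r + 18 = 3(9r^3 + 18r^2 + 11r + 6).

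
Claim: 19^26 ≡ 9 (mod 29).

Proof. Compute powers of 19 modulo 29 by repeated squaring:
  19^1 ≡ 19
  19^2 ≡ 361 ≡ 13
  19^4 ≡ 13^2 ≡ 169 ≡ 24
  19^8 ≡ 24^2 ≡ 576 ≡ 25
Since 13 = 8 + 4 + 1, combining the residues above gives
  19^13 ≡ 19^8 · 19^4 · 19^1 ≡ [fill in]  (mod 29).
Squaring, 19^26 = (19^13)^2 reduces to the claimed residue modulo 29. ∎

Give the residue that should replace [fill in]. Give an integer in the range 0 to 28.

Multiply the listed residues: 25 · 24 · 19 = 600 → 11400.
Reducing modulo 29: 11400 = 393·29 + 3, so 19^13 ≡ 3.

3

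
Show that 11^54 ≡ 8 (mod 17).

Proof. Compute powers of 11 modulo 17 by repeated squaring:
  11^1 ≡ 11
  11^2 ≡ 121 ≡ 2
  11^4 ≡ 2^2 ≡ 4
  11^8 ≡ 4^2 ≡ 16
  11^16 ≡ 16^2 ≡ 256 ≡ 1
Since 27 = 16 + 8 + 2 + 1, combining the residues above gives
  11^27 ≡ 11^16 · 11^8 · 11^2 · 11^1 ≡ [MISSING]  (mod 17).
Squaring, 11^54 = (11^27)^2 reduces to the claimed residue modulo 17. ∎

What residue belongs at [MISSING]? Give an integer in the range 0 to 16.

12

11^16 · 11^8 · 11^2 · 11^1 ≡ 1 · 16 · 2 · 11 = 352.
352 mod 17 = 12, so 11^27 ≡ 12 (mod 17).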